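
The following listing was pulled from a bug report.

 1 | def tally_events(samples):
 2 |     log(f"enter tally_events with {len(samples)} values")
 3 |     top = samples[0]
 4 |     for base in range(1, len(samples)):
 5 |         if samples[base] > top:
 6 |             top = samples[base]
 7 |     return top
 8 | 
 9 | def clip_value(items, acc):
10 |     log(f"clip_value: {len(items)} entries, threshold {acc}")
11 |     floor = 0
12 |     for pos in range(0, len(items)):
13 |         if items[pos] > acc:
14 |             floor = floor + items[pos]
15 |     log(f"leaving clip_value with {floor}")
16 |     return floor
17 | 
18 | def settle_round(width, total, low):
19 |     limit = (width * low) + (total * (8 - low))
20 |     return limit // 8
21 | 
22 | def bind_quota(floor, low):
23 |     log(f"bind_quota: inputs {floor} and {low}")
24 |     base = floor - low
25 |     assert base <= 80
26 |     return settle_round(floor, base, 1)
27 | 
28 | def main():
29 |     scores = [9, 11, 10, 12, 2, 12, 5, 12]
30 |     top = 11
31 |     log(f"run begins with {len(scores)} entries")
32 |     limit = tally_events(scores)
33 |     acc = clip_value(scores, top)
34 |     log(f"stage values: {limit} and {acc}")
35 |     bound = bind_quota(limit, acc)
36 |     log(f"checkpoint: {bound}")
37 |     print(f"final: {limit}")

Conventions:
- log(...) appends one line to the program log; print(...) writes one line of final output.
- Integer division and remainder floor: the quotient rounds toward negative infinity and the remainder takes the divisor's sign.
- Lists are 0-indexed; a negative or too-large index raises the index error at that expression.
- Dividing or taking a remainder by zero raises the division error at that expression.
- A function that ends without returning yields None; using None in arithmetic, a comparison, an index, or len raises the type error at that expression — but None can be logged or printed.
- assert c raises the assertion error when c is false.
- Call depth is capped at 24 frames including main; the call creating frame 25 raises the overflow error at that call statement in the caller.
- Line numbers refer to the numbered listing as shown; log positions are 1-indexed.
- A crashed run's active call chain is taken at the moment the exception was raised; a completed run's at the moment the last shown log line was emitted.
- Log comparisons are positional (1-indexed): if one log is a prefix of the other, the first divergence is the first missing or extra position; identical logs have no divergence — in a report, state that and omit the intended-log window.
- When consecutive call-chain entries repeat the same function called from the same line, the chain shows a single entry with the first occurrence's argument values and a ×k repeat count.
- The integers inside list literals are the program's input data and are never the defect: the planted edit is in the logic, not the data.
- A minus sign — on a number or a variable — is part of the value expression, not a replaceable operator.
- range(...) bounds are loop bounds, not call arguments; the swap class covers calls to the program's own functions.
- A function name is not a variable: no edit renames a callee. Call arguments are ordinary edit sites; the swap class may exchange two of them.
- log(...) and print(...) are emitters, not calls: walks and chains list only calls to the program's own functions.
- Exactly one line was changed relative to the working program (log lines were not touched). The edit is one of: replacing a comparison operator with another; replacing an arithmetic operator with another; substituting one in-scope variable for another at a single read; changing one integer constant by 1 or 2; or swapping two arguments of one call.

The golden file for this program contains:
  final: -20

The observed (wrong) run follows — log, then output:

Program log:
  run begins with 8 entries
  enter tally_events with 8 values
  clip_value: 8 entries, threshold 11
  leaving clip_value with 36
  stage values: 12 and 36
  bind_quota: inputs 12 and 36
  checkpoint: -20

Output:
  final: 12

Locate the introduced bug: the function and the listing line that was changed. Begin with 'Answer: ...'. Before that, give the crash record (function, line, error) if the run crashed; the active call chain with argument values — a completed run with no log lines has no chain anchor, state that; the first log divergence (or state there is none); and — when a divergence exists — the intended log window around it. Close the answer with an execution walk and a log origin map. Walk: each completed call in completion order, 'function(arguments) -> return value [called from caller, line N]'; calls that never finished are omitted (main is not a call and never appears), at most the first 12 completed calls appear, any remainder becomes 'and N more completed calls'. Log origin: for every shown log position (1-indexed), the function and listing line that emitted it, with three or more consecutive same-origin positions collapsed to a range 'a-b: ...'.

Answer: the defect is in main at line 37.
Key fact: Every logged value matches the working version; the printed result is what differs.
Call chain: main.
First divergence: none; the two logs match at every position.
Execution walk:
  tally_events([9, 11, 10, 12, 2, 12, 5, 12]) -> 12  [called from main, line 32]
  clip_value([9, 11, 10, 12, 2, 12, 5, 12], 11) -> 36  [called from main, line 33]
  settle_round(12, -24, 1) -> -20  [called from bind_quota, line 26]
  bind_quota(12, 36) -> -20  [called from main, line 35]
Log line origins:
  1: logged in main at line 31
  2: logged in tally_events at line 2
  3: logged in clip_value at line 10
  4: logged in clip_value at line 15
  5: logged in main at line 34
  6: logged in bind_quota at line 23
  7: logged in main at line 36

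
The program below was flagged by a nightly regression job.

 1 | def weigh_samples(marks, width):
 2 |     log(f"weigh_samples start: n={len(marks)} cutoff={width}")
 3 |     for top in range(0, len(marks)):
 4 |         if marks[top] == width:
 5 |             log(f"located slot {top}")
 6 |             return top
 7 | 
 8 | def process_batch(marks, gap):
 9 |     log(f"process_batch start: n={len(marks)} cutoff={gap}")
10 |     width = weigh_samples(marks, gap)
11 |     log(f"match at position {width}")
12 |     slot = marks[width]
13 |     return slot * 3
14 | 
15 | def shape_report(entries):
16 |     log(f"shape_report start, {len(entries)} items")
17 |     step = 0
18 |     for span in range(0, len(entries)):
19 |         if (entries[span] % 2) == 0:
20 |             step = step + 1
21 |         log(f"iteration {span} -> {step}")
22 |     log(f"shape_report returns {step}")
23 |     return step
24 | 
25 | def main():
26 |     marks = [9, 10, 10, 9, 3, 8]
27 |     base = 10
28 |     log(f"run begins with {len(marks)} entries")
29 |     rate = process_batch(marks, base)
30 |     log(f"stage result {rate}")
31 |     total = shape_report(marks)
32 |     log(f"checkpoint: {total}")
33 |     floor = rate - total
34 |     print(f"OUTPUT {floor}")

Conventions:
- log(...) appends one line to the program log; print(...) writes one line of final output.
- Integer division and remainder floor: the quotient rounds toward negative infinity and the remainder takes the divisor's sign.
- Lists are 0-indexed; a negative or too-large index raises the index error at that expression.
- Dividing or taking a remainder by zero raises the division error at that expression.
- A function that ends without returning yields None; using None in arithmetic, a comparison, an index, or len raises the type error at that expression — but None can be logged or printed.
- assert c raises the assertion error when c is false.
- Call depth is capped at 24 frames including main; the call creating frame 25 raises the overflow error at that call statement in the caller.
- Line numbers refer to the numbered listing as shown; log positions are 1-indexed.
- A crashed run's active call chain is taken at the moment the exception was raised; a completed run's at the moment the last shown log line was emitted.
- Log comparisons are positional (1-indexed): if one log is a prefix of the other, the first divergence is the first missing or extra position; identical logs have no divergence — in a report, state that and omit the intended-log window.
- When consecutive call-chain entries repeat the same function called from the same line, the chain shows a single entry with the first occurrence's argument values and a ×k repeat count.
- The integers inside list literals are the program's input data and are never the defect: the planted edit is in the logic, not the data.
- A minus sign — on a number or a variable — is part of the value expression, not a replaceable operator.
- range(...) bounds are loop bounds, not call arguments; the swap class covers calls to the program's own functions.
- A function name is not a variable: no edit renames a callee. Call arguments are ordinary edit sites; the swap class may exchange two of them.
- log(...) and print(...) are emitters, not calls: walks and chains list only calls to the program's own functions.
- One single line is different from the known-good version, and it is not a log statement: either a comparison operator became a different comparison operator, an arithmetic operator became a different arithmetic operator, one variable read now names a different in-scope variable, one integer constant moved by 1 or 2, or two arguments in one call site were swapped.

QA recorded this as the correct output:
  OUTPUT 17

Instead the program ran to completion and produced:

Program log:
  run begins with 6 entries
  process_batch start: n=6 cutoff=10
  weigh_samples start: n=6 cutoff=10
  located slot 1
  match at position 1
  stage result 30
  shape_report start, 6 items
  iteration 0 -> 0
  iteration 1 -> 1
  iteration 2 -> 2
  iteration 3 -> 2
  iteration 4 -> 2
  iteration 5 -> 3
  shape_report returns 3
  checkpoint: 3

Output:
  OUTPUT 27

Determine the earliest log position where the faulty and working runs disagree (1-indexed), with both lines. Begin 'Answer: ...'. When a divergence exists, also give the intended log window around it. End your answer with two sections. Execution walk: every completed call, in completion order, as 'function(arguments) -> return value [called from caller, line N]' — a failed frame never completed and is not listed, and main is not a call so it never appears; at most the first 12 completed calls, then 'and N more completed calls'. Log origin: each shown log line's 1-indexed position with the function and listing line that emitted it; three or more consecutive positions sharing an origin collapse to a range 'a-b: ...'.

Answer: at position 6 the run shows 'stage result 30' where the working version logs 'stage result 20'.
Intended log window:
  4: located slot 1
  5: match at position 1
  6: stage result 20
  7: shape_report start, 6 items
Execution walk:
  weigh_samples([9, 10, 10, 9, 3, 8], 10) -> 1  [called from process_batch, line 10]
  process_batch([9, 10, 10, 9, 3, 8], 10) -> 30  [called from main, line 29]
  shape_report([9, 10, 10, 9, 3, 8]) -> 3  [called from main, line 31]
Origin of each log line:
  1: emitted by main (line 28)
  2: emitted by process_batch (line 9)
  3: emitted by weigh_samples (line 2)
  4: emitted by weigh_samples (line 5)
  5: emitted by process_batch (line 11)
  6: emitted by main (line 30)
  7: emitted by shape_report (line 16)
  8-13: emitted by shape_report (line 21)
  14: emitted by shape_report (line 22)
  15: emitted by main (line 32)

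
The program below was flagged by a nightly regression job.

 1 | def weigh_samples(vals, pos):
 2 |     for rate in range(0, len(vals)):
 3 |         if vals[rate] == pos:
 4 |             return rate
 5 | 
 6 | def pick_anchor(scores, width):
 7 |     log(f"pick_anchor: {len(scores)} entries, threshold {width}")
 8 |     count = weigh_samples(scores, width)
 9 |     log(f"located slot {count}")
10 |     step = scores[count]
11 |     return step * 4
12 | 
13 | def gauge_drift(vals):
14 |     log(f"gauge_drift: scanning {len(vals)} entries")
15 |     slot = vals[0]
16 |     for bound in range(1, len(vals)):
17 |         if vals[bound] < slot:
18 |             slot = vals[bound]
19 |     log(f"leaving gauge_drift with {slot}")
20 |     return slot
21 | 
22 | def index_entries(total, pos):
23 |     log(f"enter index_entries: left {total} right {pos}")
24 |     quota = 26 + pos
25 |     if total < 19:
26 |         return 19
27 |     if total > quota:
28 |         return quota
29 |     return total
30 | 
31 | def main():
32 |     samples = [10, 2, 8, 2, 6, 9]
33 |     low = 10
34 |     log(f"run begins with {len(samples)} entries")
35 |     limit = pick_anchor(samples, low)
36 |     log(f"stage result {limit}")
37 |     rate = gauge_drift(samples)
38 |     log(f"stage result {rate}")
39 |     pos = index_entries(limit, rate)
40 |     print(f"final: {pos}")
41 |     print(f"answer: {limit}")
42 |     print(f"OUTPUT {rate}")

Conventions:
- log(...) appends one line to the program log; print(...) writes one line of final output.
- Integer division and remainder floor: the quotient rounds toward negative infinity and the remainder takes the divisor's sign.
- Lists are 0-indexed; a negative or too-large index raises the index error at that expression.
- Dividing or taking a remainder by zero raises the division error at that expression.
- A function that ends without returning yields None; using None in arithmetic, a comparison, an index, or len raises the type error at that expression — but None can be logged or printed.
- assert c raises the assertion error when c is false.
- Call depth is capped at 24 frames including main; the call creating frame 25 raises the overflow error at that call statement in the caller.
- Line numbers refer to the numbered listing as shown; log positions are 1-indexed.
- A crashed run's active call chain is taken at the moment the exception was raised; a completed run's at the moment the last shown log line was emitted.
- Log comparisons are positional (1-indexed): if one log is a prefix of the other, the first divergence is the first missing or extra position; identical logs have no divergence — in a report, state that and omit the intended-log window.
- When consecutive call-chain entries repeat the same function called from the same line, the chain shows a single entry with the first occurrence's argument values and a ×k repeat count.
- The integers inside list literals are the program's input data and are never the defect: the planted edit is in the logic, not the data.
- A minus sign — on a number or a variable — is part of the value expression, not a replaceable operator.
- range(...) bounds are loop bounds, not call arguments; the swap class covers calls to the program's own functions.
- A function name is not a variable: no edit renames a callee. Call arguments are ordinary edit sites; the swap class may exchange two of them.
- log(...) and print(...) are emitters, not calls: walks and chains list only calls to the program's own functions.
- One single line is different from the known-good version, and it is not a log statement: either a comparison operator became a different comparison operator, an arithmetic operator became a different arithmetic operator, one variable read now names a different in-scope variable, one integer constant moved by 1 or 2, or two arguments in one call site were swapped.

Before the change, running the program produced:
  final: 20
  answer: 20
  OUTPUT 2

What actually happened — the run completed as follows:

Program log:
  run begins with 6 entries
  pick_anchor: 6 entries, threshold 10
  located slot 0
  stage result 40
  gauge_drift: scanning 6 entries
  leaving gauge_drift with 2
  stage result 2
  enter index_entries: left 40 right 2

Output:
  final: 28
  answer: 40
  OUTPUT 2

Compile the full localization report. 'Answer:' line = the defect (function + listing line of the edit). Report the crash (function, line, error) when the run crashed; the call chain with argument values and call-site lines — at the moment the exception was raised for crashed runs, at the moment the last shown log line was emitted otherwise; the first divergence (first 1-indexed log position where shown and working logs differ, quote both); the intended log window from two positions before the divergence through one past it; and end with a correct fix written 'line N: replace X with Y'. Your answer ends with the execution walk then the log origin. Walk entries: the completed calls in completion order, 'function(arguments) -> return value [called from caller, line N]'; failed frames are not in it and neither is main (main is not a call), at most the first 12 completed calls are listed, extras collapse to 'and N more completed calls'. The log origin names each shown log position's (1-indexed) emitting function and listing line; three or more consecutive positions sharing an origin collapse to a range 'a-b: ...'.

Answer: the defect is in pick_anchor at line 11.
Key observation: Position 4 is the first bad log line: 'stage result 40' should read 'stage result 20'.
Call chain: main -> index_entries(40, 2) (called at line 39).
First divergence: position 4; shown 'stage result 40' vs intended 'stage result 20'.
Intended log window:
  2: pick_anchor: 6 entries, threshold 10
  3: located slot 0
  4: stage result 20
  5: gauge_drift: scanning 6 entries
Execution walk:
  weigh_samples([10, 2, 8, 2, 6, 9], 10) -> 0  [called from pick_anchor, line 8]
  pick_anchor([10, 2, 8, 2, 6, 9], 10) -> 40  [called from main, line 35]
  gauge_drift([10, 2, 8, 2, 6, 9]) -> 2  [called from main, line 37]
  index_entries(40, 2) -> 28  [called from main, line 39]
Origin of each log line:
  1: from main, line 34
  2: from pick_anchor, line 7
  3: from pick_anchor, line 9
  4: from main, line 36
  5: from gauge_drift, line 14
  6: from gauge_drift, line 19
  7: from main, line 38
  8: from index_entries, line 23
A correct fix: line 11: replace `4` with `2`.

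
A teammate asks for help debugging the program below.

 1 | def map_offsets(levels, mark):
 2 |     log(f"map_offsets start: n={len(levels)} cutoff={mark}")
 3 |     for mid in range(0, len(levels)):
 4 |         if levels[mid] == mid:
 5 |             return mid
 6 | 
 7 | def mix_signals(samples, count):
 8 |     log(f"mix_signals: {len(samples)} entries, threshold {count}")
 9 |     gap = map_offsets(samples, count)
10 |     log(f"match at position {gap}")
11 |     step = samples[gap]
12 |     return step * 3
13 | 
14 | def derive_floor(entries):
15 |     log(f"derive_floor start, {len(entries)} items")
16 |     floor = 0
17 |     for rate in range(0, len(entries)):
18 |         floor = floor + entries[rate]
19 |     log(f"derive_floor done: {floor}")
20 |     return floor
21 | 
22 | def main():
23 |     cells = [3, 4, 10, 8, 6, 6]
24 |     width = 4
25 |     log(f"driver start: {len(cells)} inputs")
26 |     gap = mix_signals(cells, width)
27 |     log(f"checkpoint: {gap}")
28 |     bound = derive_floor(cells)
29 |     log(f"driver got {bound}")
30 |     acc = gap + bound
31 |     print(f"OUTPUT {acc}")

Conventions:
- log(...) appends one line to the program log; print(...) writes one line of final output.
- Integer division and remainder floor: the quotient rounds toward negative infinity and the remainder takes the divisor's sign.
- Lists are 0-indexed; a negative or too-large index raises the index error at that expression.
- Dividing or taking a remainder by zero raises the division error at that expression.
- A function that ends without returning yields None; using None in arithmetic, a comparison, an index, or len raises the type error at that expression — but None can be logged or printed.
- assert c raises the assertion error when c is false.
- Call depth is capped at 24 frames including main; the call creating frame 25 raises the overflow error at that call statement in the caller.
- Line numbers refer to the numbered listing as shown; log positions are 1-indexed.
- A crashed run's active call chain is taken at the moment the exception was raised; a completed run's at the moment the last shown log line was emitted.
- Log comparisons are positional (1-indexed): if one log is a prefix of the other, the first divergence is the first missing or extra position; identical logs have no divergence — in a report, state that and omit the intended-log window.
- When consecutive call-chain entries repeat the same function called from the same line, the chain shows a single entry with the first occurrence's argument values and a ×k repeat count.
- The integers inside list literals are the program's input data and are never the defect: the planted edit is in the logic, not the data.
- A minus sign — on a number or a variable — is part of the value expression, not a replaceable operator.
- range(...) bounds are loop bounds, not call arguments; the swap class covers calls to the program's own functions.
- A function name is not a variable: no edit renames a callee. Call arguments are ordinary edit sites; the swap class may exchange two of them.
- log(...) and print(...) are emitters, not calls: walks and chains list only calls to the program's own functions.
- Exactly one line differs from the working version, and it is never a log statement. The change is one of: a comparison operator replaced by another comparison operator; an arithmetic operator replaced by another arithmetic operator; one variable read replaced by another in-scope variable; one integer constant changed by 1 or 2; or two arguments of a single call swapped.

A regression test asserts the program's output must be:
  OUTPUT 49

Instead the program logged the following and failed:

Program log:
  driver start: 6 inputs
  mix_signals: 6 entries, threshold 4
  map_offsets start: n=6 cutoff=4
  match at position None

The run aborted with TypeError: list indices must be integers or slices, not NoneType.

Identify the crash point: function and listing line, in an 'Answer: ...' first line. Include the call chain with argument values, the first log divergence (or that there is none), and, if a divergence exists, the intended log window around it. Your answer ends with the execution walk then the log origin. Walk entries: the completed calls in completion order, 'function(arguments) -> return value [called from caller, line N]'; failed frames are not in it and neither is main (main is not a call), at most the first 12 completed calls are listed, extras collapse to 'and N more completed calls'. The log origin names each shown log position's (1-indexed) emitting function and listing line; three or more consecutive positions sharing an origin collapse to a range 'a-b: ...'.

Answer: the error was raised in mix_signals, line 11.
The tell: Everything matches until log position 4, which reads 'match at position None' in place of 'match at position 1'.
Call chain: main -> mix_signals([3, 4, 10, 8, 6, 6], 4) (called at line 26).
First divergence: at position 4 the run shows 'match at position None' where the working version logs 'match at position 1'.
Intended log window:
  2: mix_signals: 6 entries, threshold 4
  3: map_offsets start: n=6 cutoff=4
  4: match at position 1
  5: checkpoint: 12
Execution walk:
  map_offsets([3, 4, 10, 8, 6, 6], 4) -> None  [called from mix_signals, line 9]
Origin of each log line:
  1: logged in main at line 25
  2: logged in mix_signals at line 8
  3: logged in map_offsets at line 2
  4: logged in mix_signals at line 10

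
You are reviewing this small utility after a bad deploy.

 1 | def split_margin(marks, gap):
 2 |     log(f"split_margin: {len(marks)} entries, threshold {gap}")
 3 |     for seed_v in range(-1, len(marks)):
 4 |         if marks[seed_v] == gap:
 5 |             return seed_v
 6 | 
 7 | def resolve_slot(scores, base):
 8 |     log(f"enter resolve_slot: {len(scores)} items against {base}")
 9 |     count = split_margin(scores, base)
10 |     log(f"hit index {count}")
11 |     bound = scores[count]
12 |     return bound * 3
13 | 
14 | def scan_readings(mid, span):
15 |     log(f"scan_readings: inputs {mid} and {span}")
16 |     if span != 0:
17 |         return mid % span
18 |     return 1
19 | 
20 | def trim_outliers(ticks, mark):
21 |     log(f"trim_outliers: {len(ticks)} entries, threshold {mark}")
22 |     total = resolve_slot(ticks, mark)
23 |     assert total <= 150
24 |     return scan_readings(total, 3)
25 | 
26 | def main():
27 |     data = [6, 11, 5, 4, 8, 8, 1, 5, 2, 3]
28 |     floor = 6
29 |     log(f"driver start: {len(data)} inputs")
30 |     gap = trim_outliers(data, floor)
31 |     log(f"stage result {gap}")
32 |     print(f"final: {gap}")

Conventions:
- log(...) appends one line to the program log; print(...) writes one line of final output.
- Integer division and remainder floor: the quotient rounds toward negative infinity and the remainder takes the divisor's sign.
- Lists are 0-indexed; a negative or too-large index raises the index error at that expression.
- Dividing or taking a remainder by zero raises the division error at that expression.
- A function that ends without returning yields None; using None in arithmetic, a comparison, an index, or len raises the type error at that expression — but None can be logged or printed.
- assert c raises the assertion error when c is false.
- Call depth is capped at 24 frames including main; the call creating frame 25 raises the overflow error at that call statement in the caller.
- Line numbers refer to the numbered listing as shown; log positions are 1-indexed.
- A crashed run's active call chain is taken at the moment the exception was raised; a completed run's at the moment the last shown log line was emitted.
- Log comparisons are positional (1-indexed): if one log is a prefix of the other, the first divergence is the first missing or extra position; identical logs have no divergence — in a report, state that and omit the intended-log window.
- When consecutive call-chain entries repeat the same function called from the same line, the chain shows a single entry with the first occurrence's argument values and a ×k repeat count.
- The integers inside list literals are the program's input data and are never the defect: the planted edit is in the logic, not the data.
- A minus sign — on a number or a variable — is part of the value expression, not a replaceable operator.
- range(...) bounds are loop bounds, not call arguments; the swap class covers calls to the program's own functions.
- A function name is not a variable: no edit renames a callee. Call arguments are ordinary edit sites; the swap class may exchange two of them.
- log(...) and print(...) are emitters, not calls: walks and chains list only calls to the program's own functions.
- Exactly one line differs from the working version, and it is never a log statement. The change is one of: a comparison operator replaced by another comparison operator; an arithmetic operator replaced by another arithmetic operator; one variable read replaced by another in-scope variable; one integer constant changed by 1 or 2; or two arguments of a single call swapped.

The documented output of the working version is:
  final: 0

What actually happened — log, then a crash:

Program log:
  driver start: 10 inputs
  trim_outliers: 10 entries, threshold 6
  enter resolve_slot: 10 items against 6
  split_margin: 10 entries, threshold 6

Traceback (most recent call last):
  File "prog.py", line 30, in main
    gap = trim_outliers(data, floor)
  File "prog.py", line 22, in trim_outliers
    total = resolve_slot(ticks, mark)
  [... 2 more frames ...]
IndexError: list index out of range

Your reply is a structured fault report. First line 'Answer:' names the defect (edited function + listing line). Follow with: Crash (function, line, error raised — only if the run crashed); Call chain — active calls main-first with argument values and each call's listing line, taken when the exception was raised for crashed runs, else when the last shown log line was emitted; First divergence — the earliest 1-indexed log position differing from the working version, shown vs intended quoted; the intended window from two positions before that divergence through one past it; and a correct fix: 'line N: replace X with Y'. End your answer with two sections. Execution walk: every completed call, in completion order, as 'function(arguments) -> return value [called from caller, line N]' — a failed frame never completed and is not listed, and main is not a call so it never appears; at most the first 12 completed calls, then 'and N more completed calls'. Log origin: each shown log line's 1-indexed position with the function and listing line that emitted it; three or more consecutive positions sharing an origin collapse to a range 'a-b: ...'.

Answer: the defect is in split_margin at line 3.
Core observation: Only 4 log lines were emitted before the run died; the intended continuation was 'hit index 0'.
Crash: split_margin, line 4, IndexError.
Call chain: main -> trim_outliers([6, 11, 5, 4, 8, 8, 1, 5, 2, 3], 6) (called at line 30) -> resolve_slot([6, 11, 5, 4, 8, 8, 1, 5, 2, 3], 6) (called at line 22) -> split_margin([6, 11, 5, 4, 8, 8, 1, 5, 2, 3], 6) (called at line 9).
First divergence: position 5 — after 4 matching lines the faulty run goes silent; intended next line 'hit index 0'.
Intended log window:
  3: enter resolve_slot: 10 items against 6
  4: split_margin: 10 entries, threshold 6
  5: hit index 0
  6: scan_readings: inputs 18 and 3
Execution walk:
  (no call completed)
Log origins:
  1: emitted by main (line 29)
  2: emitted by trim_outliers (line 21)
  3: emitted by resolve_slot (line 8)
  4: emitted by split_margin (line 2)
A correct fix: line 3: replace `-1` with `0`.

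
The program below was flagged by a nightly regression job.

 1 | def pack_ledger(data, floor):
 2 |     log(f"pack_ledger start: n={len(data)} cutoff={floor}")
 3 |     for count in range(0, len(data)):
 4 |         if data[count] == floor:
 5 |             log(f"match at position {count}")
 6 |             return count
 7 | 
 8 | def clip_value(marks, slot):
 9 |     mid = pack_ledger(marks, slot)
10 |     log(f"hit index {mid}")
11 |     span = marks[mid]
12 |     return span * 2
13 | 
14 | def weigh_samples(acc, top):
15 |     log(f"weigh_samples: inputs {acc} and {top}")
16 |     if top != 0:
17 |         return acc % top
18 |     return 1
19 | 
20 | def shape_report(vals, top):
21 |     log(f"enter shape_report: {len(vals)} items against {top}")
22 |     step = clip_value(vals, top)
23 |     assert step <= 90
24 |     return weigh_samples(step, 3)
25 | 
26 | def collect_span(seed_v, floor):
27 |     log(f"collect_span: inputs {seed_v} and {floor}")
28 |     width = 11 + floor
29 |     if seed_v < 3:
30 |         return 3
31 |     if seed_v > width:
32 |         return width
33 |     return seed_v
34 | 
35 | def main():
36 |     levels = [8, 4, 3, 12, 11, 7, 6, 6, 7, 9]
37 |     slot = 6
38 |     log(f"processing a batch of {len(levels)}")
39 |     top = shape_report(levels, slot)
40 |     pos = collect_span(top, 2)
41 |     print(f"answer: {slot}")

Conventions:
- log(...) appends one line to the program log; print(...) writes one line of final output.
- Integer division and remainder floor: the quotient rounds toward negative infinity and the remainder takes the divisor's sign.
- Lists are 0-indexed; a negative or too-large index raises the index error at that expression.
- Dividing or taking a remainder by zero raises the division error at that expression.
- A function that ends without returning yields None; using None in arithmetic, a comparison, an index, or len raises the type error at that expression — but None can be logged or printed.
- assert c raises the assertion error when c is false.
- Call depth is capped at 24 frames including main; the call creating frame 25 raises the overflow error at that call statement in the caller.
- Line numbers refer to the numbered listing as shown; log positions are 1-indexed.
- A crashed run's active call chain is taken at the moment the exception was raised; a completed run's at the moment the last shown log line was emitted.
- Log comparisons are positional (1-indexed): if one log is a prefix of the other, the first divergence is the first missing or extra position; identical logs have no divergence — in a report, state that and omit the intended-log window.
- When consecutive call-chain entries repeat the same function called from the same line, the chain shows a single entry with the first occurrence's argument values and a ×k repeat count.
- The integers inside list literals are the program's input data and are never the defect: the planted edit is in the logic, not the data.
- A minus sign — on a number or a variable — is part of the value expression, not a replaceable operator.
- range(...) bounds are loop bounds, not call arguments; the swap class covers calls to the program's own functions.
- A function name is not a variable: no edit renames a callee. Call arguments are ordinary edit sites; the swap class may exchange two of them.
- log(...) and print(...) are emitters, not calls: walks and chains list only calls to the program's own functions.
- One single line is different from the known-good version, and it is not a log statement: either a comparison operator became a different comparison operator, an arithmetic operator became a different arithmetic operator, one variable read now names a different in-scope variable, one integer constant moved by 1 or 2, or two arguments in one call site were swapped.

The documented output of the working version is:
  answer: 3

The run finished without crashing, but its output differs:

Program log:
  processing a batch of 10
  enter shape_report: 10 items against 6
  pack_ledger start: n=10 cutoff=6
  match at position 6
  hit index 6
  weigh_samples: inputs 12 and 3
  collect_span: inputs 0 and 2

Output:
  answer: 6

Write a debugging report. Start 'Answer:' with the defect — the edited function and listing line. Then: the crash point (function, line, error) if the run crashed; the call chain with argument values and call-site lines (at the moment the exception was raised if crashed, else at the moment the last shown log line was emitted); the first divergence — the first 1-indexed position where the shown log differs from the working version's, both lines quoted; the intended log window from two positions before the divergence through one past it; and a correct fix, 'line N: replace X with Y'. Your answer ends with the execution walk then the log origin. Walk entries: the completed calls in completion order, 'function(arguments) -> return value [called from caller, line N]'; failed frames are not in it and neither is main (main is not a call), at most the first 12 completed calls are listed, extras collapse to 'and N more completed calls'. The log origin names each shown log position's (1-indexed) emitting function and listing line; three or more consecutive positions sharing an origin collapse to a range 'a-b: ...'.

Answer: the defect is in main at line 41.
Core observation: Log streams are identical — the defect surfaces only in the printed output.
Call chain: main -> collect_span(0, 2) (called at line 40).
First divergence: none; the two logs match at every position.
Execution walk:
  pack_ledger([8, 4, 3, 12, 11, 7, 6, 6, 7, 9], 6) -> 6  [called from clip_value, line 9]
  clip_value([8, 4, 3, 12, 11, 7, 6, 6, 7, 9], 6) -> 12  [called from shape_report, line 22]
  weigh_samples(12, 3) -> 0  [called from shape_report, line 24]
  shape_report([8, 4, 3, 12, 11, 7, 6, 6, 7, 9], 6) -> 0  [called from main, line 39]
  collect_span(0, 2) -> 3  [called from main, line 40]
Log origin:
  1 — main, line 38
  2 — shape_report, line 21
  3 — pack_ledger, line 2
  4 — pack_ledger, line 5
  5 — clip_value, line 10
  6 — weigh_samples, line 15
  7 — collect_span, line 27
A correct fix: line 41: replace `slot` with `pos`.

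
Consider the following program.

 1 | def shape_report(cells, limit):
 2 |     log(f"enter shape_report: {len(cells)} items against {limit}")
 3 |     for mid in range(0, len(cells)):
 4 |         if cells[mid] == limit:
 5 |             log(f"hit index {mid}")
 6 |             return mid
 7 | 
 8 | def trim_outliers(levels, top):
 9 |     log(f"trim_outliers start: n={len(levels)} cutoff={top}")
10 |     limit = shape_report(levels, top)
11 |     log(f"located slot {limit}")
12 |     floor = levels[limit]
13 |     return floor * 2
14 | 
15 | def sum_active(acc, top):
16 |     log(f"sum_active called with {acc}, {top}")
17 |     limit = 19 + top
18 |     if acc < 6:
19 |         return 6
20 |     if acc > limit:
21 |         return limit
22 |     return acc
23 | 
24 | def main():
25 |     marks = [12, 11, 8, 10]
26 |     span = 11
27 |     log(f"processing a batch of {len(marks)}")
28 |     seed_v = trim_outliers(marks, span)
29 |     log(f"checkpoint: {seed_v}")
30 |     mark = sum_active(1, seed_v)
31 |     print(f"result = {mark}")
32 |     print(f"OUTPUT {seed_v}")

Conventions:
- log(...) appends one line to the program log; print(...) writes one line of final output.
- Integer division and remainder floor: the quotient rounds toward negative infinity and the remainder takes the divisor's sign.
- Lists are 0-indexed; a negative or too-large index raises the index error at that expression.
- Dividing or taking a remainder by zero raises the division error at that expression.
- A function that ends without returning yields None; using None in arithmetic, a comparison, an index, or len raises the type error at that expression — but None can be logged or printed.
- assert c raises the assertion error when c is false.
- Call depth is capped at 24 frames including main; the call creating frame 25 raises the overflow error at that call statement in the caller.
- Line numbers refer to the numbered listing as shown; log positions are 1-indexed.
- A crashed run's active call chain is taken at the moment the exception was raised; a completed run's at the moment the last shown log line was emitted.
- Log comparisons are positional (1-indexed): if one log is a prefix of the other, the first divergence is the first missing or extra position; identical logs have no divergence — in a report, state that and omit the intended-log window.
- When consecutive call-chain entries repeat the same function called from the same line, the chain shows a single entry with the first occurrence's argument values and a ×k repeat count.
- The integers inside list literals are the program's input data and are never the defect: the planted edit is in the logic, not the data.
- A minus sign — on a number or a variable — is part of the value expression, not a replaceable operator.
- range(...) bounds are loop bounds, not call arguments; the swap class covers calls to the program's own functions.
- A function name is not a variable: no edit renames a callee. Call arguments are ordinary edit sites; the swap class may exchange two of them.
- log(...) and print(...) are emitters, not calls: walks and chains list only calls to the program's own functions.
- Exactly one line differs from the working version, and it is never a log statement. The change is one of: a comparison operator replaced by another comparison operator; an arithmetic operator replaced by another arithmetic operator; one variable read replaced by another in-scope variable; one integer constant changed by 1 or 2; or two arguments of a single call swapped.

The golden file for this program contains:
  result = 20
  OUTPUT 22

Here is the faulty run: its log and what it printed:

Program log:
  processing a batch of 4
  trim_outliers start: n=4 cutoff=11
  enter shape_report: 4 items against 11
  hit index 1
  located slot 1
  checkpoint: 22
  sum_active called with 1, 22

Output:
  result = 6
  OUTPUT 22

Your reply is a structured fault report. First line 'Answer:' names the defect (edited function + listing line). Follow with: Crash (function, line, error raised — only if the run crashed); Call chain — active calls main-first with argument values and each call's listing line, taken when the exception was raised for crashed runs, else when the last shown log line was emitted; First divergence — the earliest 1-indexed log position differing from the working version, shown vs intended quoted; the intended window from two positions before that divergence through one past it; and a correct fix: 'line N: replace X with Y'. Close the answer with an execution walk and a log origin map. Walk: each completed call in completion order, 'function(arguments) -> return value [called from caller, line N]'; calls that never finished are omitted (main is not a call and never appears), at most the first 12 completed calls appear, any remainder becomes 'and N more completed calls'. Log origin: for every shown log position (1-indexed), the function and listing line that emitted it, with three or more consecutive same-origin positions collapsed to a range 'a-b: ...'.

Answer: the defect is in main at line 30.
Core observation: Position 7 is the first bad log line: 'sum_active called with 1, 22' should read 'sum_active called with 22, 1'.
Call chain: main -> sum_active(1, 22) (called at line 30).
First divergence: position 7 — the shown line 'sum_active called with 1, 22' should read 'sum_active called with 22, 1'.
Intended log window:
  5: located slot 1
  6: checkpoint: 22
  7: sum_active called with 22, 1
Execution walk:
  shape_report([12, 11, 8, 10], 11) -> 1  [called from trim_outliers, line 10]
  trim_outliers([12, 11, 8, 10], 11) -> 22  [called from main, line 28]
  sum_active(1, 22) -> 6  [called from main, line 30]
Log line origins:
  1: logged in main at line 27
  2: logged in trim_outliers at line 9
  3: logged in shape_report at line 2
  4: logged in shape_report at line 5
  5: logged in trim_outliers at line 11
  6: logged in main at line 29
  7: logged in sum_active at line 16
A correct fix: line 30: replace `sum_active(1, seed_v)` with `sum_active(seed_v, 1)`.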